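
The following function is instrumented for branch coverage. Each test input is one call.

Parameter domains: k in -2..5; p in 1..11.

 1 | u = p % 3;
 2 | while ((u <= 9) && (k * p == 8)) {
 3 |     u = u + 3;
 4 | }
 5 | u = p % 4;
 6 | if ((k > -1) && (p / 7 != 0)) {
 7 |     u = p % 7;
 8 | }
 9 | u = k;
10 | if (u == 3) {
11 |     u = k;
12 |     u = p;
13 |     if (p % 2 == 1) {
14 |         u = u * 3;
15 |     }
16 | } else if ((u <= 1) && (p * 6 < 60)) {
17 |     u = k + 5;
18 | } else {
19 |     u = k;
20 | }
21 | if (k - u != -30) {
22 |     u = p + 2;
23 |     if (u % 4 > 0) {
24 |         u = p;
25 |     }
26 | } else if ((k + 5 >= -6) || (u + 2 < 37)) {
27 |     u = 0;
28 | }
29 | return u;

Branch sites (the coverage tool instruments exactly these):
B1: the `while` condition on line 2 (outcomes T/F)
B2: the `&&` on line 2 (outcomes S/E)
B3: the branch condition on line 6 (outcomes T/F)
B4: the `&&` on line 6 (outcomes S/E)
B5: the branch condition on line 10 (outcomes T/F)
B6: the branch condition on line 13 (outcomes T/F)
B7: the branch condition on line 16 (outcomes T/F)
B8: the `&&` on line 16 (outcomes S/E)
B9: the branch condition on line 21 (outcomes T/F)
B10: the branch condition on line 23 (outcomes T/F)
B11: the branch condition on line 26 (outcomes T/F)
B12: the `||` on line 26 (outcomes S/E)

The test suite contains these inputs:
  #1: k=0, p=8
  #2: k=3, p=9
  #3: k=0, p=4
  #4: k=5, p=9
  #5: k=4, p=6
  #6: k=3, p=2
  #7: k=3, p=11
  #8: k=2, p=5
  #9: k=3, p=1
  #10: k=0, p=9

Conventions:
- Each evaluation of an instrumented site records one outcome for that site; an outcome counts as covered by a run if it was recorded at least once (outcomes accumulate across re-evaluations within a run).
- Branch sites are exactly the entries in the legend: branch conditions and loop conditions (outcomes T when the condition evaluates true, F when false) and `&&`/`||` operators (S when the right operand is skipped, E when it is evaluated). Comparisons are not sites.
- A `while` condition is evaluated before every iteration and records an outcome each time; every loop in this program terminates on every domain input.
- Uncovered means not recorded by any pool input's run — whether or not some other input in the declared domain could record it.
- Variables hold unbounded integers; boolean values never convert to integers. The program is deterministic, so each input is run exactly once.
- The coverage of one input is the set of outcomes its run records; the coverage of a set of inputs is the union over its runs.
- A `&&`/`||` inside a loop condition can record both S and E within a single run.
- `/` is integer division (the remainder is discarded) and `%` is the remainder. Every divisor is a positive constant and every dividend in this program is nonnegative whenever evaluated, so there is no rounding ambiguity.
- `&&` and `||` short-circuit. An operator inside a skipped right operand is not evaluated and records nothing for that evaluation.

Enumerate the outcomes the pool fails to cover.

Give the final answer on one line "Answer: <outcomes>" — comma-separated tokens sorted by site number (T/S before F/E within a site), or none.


test 1 (k=0, p=8) hits B1=F, B2=E, B3=T, B4=E, B5=F, B7=T, B8=E, B9=T, B10=T
test 2 (k=3, p=9) hits B1=F, B2=E, B3=T, B4=E, B5=T, B6=T, B9=T, B10=T
test 3 (k=0, p=4) hits B1=F, B2=E, B3=F, B4=E, B5=F, B7=T, B8=E, B9=T, B10=T
test 4 (k=5, p=9) hits B1=F, B2=E, B3=T, B4=E, B5=F, B7=F, B8=S, B9=T, B10=T
test 5 (k=4, p=6) hits B1=F, B2=E, B3=F, B4=E, B5=F, B7=F, B8=S, B9=T, B10=F
test 6 (k=3, p=2) hits B1=F, B2=E, B3=F, B4=E, B5=T, B6=F, B9=T, B10=F
test 7 (k=3, p=11) hits B1=F, B2=E, B3=T, B4=E, B5=T, B6=T, B9=F, B11=T, B12=S
test 8 (k=2, p=5) hits B1=F, B2=E, B3=F, B4=E, B5=F, B7=F, B8=S, B9=T, B10=T
test 9 (k=3, p=1) hits B1=F, B2=E, B3=F, B4=E, B5=T, B6=T, B9=T, B10=T
test 10 (k=0, p=9) hits B1=F, B2=E, B3=T, B4=E, B5=F, B7=T, B8=E, B9=T, B10=T
union over the pool: B1=F, B2=E, B3=T, B3=F, B4=E, B5=T, B5=F, B6=T, B6=F, B7=T, B7=F, B8=S, B8=E, B9=T, B9=F, B10=T, B10=F, B11=T, B12=S
uncovered (5 of 24): B1=T, B2=S, B4=S, B11=F, B12=E
Answer: B1=T, B2=S, B4=S, B11=F, B12=E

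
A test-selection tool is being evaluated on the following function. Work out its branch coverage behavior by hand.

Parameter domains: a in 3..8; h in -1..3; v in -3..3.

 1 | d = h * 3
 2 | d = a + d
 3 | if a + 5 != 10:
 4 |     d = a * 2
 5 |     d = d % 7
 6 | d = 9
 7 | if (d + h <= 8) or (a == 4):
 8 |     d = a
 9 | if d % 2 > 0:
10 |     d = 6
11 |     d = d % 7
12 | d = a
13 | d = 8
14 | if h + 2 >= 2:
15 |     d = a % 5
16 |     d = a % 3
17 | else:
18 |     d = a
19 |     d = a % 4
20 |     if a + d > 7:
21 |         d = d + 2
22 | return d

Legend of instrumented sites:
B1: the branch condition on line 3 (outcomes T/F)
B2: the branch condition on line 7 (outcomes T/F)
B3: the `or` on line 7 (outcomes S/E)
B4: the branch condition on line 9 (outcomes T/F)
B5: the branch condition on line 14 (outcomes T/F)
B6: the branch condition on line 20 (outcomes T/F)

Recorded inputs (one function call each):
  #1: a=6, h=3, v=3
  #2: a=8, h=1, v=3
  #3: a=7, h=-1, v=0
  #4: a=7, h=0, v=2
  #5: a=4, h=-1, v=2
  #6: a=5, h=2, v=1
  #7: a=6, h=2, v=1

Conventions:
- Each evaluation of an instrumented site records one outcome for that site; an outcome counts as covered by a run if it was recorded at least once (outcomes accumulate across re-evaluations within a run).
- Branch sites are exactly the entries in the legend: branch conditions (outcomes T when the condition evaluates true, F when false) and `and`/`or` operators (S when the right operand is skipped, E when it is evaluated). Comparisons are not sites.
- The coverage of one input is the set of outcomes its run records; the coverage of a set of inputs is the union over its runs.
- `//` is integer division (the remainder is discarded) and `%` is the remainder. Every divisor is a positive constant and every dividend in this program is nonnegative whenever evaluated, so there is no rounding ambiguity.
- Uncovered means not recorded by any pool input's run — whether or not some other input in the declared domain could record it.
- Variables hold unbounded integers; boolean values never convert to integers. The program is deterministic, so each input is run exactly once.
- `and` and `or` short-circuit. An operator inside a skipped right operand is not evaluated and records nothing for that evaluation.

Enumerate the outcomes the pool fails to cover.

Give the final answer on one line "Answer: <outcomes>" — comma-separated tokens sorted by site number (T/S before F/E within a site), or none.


test 1 (a=6, h=3, v=3) fires B1->T, B3->E, B2->F, B4->T, B5->T; hits B1=T, B2=F, B3=E, B4=T, B5=T
test 2 (a=8, h=1, v=3) fires B1->T, B3->E, B2->F, B4->T, B5->T; hits B1=T, B2=F, B3=E, B4=T, B5=T
test 3 (a=7, h=-1, v=0) fires B1->T, B3->S, B2->T, B4->T, B5->F, B6->T; hits B1=T, B2=T, B3=S, B4=T, B5=F, B6=T
test 4 (a=7, h=0, v=2) fires B1->T, B3->E, B2->F, B4->T, B5->T; hits B1=T, B2=F, B3=E, B4=T, B5=T
test 5 (a=4, h=-1, v=2) fires B1->T, B3->S, B2->T, B4->F, B5->F, B6->F; hits B1=T, B2=T, B3=S, B4=F, B5=F, B6=F
test 6 (a=5, h=2, v=1) fires B1->F, B3->E, B2->F, B4->T, B5->T; hits B1=F, B2=F, B3=E, B4=T, B5=T
test 7 (a=6, h=2, v=1) fires B1->T, B3->E, B2->F, B4->T, B5->T; hits B1=T, B2=F, B3=E, B4=T, B5=T
union over the pool: B1=T, B1=F, B2=T, B2=F, B3=S, B3=E, B4=T, B4=F, B5=T, B5=F, B6=T, B6=F
uncovered (0 of 12): none
Answer: none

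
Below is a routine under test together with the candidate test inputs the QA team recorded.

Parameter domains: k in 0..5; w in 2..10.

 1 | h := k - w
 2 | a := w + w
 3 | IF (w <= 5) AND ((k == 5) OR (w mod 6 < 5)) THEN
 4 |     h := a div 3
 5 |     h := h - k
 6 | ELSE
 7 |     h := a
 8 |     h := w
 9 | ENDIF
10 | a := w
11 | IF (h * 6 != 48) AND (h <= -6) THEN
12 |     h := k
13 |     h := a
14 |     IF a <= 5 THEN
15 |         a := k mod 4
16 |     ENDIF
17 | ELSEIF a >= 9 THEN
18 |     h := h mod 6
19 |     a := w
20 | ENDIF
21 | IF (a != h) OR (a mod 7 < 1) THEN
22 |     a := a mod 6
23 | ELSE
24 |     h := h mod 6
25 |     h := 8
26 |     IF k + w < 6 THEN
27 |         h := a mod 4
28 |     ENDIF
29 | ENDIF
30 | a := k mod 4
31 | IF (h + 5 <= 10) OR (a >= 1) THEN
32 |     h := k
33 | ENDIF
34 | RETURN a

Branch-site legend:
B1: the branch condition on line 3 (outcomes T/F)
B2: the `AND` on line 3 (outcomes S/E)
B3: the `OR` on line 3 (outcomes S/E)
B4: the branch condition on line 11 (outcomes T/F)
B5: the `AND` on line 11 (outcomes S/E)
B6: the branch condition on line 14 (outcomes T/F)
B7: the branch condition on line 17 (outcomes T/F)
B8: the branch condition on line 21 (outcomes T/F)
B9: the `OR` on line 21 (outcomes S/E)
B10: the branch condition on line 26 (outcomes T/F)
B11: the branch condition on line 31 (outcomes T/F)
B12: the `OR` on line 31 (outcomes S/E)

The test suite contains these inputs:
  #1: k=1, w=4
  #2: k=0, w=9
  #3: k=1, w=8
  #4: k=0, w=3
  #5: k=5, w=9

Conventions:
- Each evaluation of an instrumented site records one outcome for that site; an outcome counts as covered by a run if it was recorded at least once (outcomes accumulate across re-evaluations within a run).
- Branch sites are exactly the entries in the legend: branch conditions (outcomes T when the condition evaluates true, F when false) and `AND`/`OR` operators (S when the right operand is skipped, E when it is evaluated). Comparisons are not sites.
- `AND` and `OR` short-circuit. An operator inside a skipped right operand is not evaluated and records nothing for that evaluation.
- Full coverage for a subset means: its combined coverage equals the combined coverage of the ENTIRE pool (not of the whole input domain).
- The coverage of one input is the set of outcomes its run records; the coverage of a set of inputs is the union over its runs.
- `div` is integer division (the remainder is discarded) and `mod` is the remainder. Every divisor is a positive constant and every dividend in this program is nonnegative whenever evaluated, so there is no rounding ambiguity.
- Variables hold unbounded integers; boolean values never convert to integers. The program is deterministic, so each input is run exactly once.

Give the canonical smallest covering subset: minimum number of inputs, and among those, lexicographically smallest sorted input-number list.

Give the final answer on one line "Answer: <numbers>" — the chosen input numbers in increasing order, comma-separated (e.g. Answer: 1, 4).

input #1 (k=1, w=4): events B2->E, B3->E, B1->T, B5->E, B4->F, B7->F, B9->S, B8->T, B12->S, B11->T; covers B1=T, B2=E, B3=E, B4=F, B5=E, B7=F, B8=T, B9=S, B11=T, B12=S
input #2 (k=0, w=9): events B2->S, B1->F, B5->E, B4->F, B7->T, B9->S, B8->T, B12->S, B11->T; covers B1=F, B2=S, B4=F, B5=E, B7=T, B8=T, B9=S, B11=T, B12=S
input #3 (k=1, w=8): events B2->S, B1->F, B5->S, B4->F, B7->F, B9->E, B8->F, B10->F, B12->E, B11->T; covers B1=F, B2=S, B4=F, B5=S, B7=F, B8=F, B9=E, B10=F, B11=T, B12=E
input #4 (k=0, w=3): events B2->E, B3->E, B1->T, B5->E, B4->F, B7->F, B9->S, B8->T, B12->S, B11->T; covers B1=T, B2=E, B3=E, B4=F, B5=E, B7=F, B8=T, B9=S, B11=T, B12=S
input #5 (k=5, w=9): events B2->S, B1->F, B5->E, B4->F, B7->T, B9->S, B8->T, B12->S, B11->T; covers B1=F, B2=S, B4=F, B5=E, B7=T, B8=T, B9=S, B11=T, B12=S
pool-wide coverage (18 outcomes): B1=T, B1=F, B2=S, B2=E, B3=E, B4=F, B5=S, B5=E, B7=T, B7=F, B8=T, B8=F, B9=S, B9=E, B10=F, B11=T, B12=S, B12=E
every size-1 subset falls short of the 18 outcomes (best: 10/18)
every size-2 subset falls short of the 18 outcomes (best: 17/18)
size 3: inputs {1, 2, 3} cover all 18 outcomes, and no lexicographically smaller subset of this size does

Answer: 1, 2, 3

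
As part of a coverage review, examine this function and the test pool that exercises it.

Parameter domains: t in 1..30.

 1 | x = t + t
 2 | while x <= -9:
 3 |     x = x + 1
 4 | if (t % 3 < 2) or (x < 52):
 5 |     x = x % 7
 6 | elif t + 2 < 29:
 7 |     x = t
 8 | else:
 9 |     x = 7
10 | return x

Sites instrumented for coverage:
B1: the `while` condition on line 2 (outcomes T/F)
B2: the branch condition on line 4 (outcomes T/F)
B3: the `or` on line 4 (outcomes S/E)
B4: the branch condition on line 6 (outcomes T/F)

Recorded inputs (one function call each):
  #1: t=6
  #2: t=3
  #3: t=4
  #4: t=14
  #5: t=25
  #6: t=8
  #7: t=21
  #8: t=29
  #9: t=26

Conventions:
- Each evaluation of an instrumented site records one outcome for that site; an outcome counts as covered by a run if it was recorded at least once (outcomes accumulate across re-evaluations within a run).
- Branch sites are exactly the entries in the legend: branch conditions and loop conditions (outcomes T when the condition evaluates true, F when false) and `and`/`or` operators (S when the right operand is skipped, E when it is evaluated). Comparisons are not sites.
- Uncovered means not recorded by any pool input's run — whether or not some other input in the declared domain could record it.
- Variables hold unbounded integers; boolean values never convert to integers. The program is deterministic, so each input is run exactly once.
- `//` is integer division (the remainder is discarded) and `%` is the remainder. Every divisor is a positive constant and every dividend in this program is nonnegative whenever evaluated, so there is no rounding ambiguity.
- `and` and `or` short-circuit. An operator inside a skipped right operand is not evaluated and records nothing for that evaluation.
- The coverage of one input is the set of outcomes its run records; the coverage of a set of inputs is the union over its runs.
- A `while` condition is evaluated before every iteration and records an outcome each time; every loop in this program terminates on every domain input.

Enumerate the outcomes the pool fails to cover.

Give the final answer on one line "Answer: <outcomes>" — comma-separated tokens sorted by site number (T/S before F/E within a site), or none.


#1 (t=6) -> B1->F, B3->S, B2->T; covered: B1=F, B2=T, B3=S
#2 (t=3) -> B1->F, B3->S, B2->T; covered: B1=F, B2=T, B3=S
#3 (t=4) -> B1->F, B3->S, B2->T; covered: B1=F, B2=T, B3=S
#4 (t=14) -> B1->F, B3->E, B2->T; covered: B1=F, B2=T, B3=E
#5 (t=25) -> B1->F, B3->S, B2->T; covered: B1=F, B2=T, B3=S
#6 (t=8) -> B1->F, B3->E, B2->T; covered: B1=F, B2=T, B3=E
#7 (t=21) -> B1->F, B3->S, B2->T; covered: B1=F, B2=T, B3=S
#8 (t=29) -> B1->F, B3->E, B2->F, B4->F; covered: B1=F, B2=F, B3=E, B4=F
#9 (t=26) -> B1->F, B3->E, B2->F, B4->T; covered: B1=F, B2=F, B3=E, B4=T
union over the pool: B1=F, B2=T, B2=F, B3=S, B3=E, B4=T, B4=F
uncovered (1 of 8): B1=T
Answer: B1=T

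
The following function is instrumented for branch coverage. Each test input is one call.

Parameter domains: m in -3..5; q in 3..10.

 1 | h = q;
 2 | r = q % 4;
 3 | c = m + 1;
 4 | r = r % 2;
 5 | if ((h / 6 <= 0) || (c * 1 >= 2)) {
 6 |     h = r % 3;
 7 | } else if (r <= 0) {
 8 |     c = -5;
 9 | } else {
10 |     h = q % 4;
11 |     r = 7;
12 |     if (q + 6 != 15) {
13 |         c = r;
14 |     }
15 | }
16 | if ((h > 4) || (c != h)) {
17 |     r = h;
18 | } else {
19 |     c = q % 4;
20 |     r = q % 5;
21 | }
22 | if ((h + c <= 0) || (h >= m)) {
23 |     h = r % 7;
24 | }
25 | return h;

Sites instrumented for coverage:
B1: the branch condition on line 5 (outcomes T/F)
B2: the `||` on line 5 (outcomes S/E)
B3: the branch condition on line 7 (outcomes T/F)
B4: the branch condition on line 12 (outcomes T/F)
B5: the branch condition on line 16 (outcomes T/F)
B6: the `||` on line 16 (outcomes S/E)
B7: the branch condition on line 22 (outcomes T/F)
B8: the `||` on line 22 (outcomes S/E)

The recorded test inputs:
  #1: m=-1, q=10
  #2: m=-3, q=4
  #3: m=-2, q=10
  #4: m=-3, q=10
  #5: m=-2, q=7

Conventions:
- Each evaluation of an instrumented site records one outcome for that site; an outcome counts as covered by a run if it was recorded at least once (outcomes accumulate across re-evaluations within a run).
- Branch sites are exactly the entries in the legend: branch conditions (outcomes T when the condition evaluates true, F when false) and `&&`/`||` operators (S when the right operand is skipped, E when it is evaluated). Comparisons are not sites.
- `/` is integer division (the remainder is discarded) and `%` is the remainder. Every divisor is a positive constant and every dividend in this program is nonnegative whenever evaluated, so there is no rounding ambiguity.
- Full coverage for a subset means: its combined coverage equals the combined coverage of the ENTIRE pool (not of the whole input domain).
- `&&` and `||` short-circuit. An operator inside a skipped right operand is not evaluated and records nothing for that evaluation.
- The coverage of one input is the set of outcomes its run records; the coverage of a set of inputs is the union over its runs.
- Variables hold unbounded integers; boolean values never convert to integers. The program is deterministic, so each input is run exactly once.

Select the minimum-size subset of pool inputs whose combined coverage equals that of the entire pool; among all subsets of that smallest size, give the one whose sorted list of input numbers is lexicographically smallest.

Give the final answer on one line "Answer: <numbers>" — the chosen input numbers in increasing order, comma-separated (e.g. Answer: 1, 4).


test 1 (m=-1, q=10) fires B2->E, B1->F, B3->T, B6->S, B5->T, B8->E, B7->T; hits B1=F, B2=E, B3=T, B5=T, B6=S, B7=T, B8=E
test 2 (m=-3, q=4) fires B2->S, B1->T, B6->E, B5->T, B8->S, B7->T; hits B1=T, B2=S, B5=T, B6=E, B7=T, B8=S
test 3 (m=-2, q=10) fires B2->E, B1->F, B3->T, B6->S, B5->T, B8->E, B7->T; hits B1=F, B2=E, B3=T, B5=T, B6=S, B7=T, B8=E
test 4 (m=-3, q=10) fires B2->E, B1->F, B3->T, B6->S, B5->T, B8->E, B7->T; hits B1=F, B2=E, B3=T, B5=T, B6=S, B7=T, B8=E
test 5 (m=-2, q=7) fires B2->E, B1->F, B3->F, B4->T, B6->E, B5->T, B8->E, B7->T; hits B1=F, B2=E, B3=F, B4=T, B5=T, B6=E, B7=T, B8=E
the full pool covers 13 outcomes: B1=T, B1=F, B2=S, B2=E, B3=T, B3=F, B4=T, B5=T, B6=S, B6=E, B7=T, B8=S, B8=E
every size-1 subset falls short of the 13 outcomes (best: 8/13)
every size-2 subset falls short of the 13 outcomes (best: 11/13)
at size 3, {1, 2, 5} reaches all 13 outcomes; every lexicographically earlier size-3 subset fails
Answer: 1, 2, 5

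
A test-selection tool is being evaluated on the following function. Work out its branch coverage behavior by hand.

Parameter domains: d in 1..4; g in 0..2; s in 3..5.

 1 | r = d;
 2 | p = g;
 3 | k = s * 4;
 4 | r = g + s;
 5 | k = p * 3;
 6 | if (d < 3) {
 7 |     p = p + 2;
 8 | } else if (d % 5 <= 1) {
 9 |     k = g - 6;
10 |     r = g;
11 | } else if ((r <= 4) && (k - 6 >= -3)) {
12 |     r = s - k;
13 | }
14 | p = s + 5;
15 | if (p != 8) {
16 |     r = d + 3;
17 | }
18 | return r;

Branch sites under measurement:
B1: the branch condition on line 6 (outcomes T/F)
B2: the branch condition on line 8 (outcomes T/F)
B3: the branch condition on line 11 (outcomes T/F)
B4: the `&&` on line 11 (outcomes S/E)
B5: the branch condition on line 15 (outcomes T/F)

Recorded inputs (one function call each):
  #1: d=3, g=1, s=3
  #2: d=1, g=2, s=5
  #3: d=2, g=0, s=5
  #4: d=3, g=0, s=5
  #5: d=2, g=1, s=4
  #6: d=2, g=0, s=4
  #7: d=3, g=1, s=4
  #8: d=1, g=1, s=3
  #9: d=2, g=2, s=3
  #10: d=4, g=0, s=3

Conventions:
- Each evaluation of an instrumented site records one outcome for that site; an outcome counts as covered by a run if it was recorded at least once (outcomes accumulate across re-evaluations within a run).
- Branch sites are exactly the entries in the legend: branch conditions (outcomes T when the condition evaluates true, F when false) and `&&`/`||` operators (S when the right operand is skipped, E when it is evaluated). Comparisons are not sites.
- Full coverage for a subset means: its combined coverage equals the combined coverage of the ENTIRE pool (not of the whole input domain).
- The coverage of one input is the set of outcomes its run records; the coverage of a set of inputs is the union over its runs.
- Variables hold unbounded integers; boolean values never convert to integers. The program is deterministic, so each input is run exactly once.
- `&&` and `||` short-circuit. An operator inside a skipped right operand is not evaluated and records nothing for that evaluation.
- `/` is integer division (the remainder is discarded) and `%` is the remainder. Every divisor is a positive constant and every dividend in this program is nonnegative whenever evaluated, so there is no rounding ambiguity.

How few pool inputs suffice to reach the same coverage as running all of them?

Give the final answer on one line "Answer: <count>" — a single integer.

test 1 (d=3, g=1, s=3) fires B1->F, B2->F, B4->E, B3->T, B5->F; hits B1=F, B2=F, B3=T, B4=E, B5=F
test 2 (d=1, g=2, s=5) fires B1->T, B5->T; hits B1=T, B5=T
test 3 (d=2, g=0, s=5) fires B1->T, B5->T; hits B1=T, B5=T
test 4 (d=3, g=0, s=5) fires B1->F, B2->F, B4->S, B3->F, B5->T; hits B1=F, B2=F, B3=F, B4=S, B5=T
test 5 (d=2, g=1, s=4) fires B1->T, B5->T; hits B1=T, B5=T
test 6 (d=2, g=0, s=4) fires B1->T, B5->T; hits B1=T, B5=T
test 7 (d=3, g=1, s=4) fires B1->F, B2->F, B4->S, B3->F, B5->T; hits B1=F, B2=F, B3=F, B4=S, B5=T
test 8 (d=1, g=1, s=3) fires B1->T, B5->F; hits B1=T, B5=F
test 9 (d=2, g=2, s=3) fires B1->T, B5->F; hits B1=T, B5=F
test 10 (d=4, g=0, s=3) fires B1->F, B2->F, B4->E, B3->F, B5->F; hits B1=F, B2=F, B3=F, B4=E, B5=F
together the pool reaches 9 outcomes: B1=T, B1=F, B2=F, B3=T, B3=F, B4=S, B4=E, B5=T, B5=F
size 1 is not enough: best union over all size-1 subsets is 5/9
size 2 is not enough: best union over all size-2 subsets is 8/9
at size 3, {1, 2, 4} reaches all 9 outcomes; every lexicographically earlier size-3 subset fails

Answer: 3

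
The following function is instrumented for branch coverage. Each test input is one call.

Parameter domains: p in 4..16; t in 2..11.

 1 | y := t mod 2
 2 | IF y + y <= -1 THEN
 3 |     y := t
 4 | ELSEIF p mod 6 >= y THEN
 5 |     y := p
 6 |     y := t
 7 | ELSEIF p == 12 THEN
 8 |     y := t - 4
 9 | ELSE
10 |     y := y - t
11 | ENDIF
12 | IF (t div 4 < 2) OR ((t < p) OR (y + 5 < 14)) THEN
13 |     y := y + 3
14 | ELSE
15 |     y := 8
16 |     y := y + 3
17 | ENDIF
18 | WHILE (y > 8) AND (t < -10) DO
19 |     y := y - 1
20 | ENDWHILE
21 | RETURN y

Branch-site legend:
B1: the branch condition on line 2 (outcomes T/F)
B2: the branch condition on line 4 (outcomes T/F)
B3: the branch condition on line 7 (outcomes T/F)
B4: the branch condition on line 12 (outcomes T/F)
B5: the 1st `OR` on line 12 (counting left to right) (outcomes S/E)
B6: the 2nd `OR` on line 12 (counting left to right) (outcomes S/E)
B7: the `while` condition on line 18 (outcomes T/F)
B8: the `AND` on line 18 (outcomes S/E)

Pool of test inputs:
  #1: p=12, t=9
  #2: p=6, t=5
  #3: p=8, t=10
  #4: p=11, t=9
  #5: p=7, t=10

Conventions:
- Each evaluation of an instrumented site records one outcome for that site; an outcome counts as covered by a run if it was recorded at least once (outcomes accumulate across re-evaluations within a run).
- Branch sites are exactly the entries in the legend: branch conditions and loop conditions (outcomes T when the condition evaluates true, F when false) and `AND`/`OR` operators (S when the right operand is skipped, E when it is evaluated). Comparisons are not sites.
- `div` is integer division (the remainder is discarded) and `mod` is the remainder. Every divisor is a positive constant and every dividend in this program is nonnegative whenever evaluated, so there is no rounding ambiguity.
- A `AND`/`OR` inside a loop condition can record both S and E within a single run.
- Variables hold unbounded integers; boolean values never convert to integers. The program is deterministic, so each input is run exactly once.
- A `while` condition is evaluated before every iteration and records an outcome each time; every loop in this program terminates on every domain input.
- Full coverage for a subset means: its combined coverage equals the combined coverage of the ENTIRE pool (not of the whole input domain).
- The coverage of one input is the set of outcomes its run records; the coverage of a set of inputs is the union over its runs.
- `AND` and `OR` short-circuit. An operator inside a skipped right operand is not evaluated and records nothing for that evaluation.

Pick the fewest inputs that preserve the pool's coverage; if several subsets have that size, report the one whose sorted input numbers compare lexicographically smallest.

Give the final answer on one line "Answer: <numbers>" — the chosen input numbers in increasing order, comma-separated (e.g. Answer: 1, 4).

input #1, p=12, t=9: events B1->F, B2->F, B3->T, B5->E, B6->S, B4->T, B8->S, B7->F; outcomes B1=F, B2=F, B3=T, B4=T, B5=E, B6=S, B7=F, B8=S
input #2, p=6, t=5: events B1->F, B2->F, B3->F, B5->S, B4->T, B8->S, B7->F; outcomes B1=F, B2=F, B3=F, B4=T, B5=S, B7=F, B8=S
input #3, p=8, t=10: events B1->F, B2->T, B5->E, B6->E, B4->F, B8->E, B7->F; outcomes B1=F, B2=T, B4=F, B5=E, B6=E, B7=F, B8=E
input #4, p=11, t=9: events B1->F, B2->T, B5->E, B6->S, B4->T, B8->E, B7->F; outcomes B1=F, B2=T, B4=T, B5=E, B6=S, B7=F, B8=E
input #5, p=7, t=10: events B1->F, B2->T, B5->E, B6->E, B4->F, B8->E, B7->F; outcomes B1=F, B2=T, B4=F, B5=E, B6=E, B7=F, B8=E
the full pool covers 14 outcomes: B1=F, B2=T, B2=F, B3=T, B3=F, B4=T, B4=F, B5=S, B5=E, B6=S, B6=E, B7=F, B8=S, B8=E
no size-1 subset reaches all 14 outcomes (best union: 8/14)
no size-2 subset reaches all 14 outcomes (best union: 12/14)
the canonical winner is {1, 2, 3}: size 3, full 14-outcome coverage, earliest index list among size-3 covers

Answer: 1, 2, 3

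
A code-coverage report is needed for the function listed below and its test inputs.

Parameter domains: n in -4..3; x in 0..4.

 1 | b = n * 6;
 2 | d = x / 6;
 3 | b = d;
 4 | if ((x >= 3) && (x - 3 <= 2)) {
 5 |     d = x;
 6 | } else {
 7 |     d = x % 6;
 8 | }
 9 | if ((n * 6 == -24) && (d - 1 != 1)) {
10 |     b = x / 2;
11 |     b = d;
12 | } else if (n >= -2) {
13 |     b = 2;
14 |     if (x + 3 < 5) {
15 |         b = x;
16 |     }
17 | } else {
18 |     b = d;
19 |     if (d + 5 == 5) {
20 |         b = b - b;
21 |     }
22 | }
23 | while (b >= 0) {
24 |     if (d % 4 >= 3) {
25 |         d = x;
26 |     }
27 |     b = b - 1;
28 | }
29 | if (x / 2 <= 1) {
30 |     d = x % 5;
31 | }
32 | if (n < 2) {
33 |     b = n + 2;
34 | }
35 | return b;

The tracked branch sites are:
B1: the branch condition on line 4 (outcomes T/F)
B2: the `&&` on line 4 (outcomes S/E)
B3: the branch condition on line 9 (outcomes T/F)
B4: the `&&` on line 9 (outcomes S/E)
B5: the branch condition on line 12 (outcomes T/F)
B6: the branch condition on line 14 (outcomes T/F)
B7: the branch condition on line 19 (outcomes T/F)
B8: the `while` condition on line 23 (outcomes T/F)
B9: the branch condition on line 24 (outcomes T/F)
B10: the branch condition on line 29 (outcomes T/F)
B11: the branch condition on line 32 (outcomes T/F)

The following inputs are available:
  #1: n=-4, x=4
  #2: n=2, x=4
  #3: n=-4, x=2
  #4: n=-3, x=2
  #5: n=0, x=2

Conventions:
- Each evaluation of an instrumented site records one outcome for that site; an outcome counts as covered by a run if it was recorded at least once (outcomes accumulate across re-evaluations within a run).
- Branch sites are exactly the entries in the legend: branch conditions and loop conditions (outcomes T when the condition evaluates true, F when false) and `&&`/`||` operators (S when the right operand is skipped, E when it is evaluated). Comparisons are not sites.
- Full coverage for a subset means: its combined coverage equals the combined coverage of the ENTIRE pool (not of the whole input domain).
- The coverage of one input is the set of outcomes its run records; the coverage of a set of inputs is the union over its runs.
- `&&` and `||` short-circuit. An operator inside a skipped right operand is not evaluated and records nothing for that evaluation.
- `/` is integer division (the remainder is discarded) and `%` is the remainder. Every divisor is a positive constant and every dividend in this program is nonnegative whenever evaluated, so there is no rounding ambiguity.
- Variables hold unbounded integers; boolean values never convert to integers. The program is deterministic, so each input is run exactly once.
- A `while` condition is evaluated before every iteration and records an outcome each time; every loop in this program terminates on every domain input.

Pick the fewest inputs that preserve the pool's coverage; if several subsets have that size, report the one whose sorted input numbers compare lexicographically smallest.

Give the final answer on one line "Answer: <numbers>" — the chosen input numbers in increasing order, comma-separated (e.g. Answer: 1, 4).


run #1 (n=-4, x=4) runs B2->E, B1->T, B4->E, B3->T, B8->T, B9->F, B8->T, B9->F, B8->T, B9->F, B8->T, B9->F, B8->T, B9->F, ...; records B1=T, B2=E, B3=T, B4=E, B8=T, B8=F, B9=F, B10=F, B11=T
run #2 (n=2, x=4) runs B2->E, B1->T, B4->S, B3->F, B5->T, B6->F, B8->T, B9->F, B8->T, B9->F, B8->T, B9->F, B8->F, B10->F, ...; records B1=T, B2=E, B3=F, B4=S, B5=T, B6=F, B8=T, B8=F, B9=F, B10=F, B11=F
run #3 (n=-4, x=2) runs B2->S, B1->F, B4->E, B3->F, B5->F, B7->F, B8->T, B9->F, B8->T, B9->F, B8->T, B9->F, B8->F, B10->T, ...; records B1=F, B2=S, B3=F, B4=E, B5=F, B7=F, B8=T, B8=F, B9=F, B10=T, B11=T
run #4 (n=-3, x=2) runs B2->S, B1->F, B4->S, B3->F, B5->F, B7->F, B8->T, B9->F, B8->T, B9->F, B8->T, B9->F, B8->F, B10->T, ...; records B1=F, B2=S, B3=F, B4=S, B5=F, B7=F, B8=T, B8=F, B9=F, B10=T, B11=T
run #5 (n=0, x=2) runs B2->S, B1->F, B4->S, B3->F, B5->T, B6->F, B8->T, B9->F, B8->T, B9->F, B8->T, B9->F, B8->F, B10->T, ...; records B1=F, B2=S, B3=F, B4=S, B5=T, B6=F, B8=T, B8=F, B9=F, B10=T, B11=T
together the pool reaches 19 outcomes: B1=T, B1=F, B2=S, B2=E, B3=T, B3=F, B4=S, B4=E, B5=T, B5=F, B6=F, B7=F, B8=T, B8=F, B9=F, B10=T, B10=F, B11=T, B11=F
checked all size-1 subsets: none covers 19 outcomes (max 11/19)
checked all size-2 subsets: none covers 19 outcomes (max 18/19)
at size 3, {1, 2, 3} reaches all 19 outcomes; every lexicographically earlier size-3 subset fails
Answer: 1, 2, 3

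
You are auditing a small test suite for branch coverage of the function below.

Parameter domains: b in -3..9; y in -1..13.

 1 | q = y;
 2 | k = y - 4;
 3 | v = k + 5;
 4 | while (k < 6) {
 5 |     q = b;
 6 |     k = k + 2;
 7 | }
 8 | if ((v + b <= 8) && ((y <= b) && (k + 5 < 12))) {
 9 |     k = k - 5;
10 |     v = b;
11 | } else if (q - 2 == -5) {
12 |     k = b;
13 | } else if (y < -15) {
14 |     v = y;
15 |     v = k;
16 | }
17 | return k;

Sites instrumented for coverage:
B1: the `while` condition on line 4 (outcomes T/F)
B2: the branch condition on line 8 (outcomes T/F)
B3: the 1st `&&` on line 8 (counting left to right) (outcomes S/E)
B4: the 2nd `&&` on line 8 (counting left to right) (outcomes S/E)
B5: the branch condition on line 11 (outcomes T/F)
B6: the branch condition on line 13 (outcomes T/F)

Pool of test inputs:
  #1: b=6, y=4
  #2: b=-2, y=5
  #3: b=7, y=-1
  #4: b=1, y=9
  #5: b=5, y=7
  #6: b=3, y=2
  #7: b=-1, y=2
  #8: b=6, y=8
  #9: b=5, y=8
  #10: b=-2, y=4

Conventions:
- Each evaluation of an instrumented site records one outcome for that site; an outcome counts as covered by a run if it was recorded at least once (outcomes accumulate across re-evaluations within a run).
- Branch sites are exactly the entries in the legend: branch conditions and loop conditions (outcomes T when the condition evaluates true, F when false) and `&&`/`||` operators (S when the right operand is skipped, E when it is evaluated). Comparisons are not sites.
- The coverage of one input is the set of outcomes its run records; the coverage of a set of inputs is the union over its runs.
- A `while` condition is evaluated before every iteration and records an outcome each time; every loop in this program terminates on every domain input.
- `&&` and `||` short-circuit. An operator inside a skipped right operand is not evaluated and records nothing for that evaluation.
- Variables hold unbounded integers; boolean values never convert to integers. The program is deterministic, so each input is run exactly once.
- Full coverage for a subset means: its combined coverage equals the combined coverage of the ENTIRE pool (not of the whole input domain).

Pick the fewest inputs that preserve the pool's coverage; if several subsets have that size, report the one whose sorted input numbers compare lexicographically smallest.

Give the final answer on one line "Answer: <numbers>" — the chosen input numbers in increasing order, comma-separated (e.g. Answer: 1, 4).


input #1 (b=6, y=4): covers B1=T, B1=F, B2=F, B3=S, B5=F, B6=F
input #2 (b=-2, y=5): covers B1=T, B1=F, B2=F, B3=E, B4=S, B5=F, B6=F
input #3 (b=7, y=-1): covers B1=T, B1=F, B2=F, B3=E, B4=E, B5=F, B6=F
input #4 (b=1, y=9): covers B1=T, B1=F, B2=F, B3=S, B5=F, B6=F
input #5 (b=5, y=7): covers B1=T, B1=F, B2=F, B3=S, B5=F, B6=F
input #6 (b=3, y=2): covers B1=T, B1=F, B2=T, B3=E, B4=E
input #7 (b=-1, y=2): covers B1=T, B1=F, B2=F, B3=E, B4=S, B5=F, B6=F
input #8 (b=6, y=8): covers B1=T, B1=F, B2=F, B3=S, B5=F, B6=F
input #9 (b=5, y=8): covers B1=T, B1=F, B2=F, B3=S, B5=F, B6=F
input #10 (b=-2, y=4): covers B1=T, B1=F, B2=F, B3=E, B4=S, B5=F, B6=F
together the pool reaches 10 outcomes: B1=T, B1=F, B2=T, B2=F, B3=S, B3=E, B4=S, B4=E, B5=F, B6=F
size 1 is not enough: best union over all size-1 subsets is 7/10
size 2 is not enough: best union over all size-2 subsets is 9/10
size 3: inputs {1, 2, 6} cover all 10 outcomes, and no lexicographically smaller subset of this size does
Answer: 1, 2, 6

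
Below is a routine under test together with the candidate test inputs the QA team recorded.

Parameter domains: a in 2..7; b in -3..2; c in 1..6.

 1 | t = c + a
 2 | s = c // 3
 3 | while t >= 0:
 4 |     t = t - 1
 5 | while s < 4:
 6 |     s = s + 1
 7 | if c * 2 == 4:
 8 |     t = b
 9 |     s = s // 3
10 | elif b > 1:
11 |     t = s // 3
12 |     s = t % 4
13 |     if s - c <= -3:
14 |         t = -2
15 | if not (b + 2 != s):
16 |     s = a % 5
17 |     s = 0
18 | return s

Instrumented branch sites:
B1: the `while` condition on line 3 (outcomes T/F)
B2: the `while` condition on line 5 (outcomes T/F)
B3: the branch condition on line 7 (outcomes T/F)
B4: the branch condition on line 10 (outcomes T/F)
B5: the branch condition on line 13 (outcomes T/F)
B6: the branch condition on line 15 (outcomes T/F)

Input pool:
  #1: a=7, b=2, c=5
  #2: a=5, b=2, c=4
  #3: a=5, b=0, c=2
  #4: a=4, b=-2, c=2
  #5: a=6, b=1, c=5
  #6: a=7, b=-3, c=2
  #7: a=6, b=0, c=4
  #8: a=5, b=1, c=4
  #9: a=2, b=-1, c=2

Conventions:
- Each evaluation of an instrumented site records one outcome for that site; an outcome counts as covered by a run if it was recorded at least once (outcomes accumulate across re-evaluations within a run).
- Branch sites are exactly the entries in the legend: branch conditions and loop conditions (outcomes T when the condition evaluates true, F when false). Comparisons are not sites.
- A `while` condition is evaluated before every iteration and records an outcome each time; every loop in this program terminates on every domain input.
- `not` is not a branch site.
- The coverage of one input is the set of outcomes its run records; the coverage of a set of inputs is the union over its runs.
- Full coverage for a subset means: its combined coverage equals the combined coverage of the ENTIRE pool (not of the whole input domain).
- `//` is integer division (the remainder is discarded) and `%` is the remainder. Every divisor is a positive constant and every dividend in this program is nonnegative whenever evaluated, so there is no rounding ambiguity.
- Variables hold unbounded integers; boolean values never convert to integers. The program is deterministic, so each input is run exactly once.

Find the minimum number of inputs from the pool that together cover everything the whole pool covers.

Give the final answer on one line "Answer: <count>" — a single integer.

test 1 (a=7, b=2, c=5) fires B1->T, B1->T, B1->T, B1->T, B1->T, B1->T, B1->T, B1->T, B1->T, B1->T, B1->T, B1->T, B1->T, B1->F, ...; hits B1=T, B1=F, B2=T, B2=F, B3=F, B4=T, B5=T, B6=F
test 2 (a=5, b=2, c=4) fires B1->T, B1->T, B1->T, B1->T, B1->T, B1->T, B1->T, B1->T, B1->T, B1->T, B1->F, B2->T, B2->T, B2->T, ...; hits B1=T, B1=F, B2=T, B2=F, B3=F, B4=T, B5=T, B6=F
test 3 (a=5, b=0, c=2) fires B1->T, B1->T, B1->T, B1->T, B1->T, B1->T, B1->T, B1->T, B1->F, B2->T, B2->T, B2->T, B2->T, B2->F, ...; hits B1=T, B1=F, B2=T, B2=F, B3=T, B6=F
test 4 (a=4, b=-2, c=2) fires B1->T, B1->T, B1->T, B1->T, B1->T, B1->T, B1->T, B1->F, B2->T, B2->T, B2->T, B2->T, B2->F, B3->T, ...; hits B1=T, B1=F, B2=T, B2=F, B3=T, B6=F
test 5 (a=6, b=1, c=5) fires B1->T, B1->T, B1->T, B1->T, B1->T, B1->T, B1->T, B1->T, B1->T, B1->T, B1->T, B1->T, B1->F, B2->T, ...; hits B1=T, B1=F, B2=T, B2=F, B3=F, B4=F, B6=F
test 6 (a=7, b=-3, c=2) fires B1->T, B1->T, B1->T, B1->T, B1->T, B1->T, B1->T, B1->T, B1->T, B1->T, B1->F, B2->T, B2->T, B2->T, ...; hits B1=T, B1=F, B2=T, B2=F, B3=T, B6=F
test 7 (a=6, b=0, c=4) fires B1->T, B1->T, B1->T, B1->T, B1->T, B1->T, B1->T, B1->T, B1->T, B1->T, B1->T, B1->F, B2->T, B2->T, ...; hits B1=T, B1=F, B2=T, B2=F, B3=F, B4=F, B6=F
test 8 (a=5, b=1, c=4) fires B1->T, B1->T, B1->T, B1->T, B1->T, B1->T, B1->T, B1->T, B1->T, B1->T, B1->F, B2->T, B2->T, B2->T, ...; hits B1=T, B1=F, B2=T, B2=F, B3=F, B4=F, B6=F
test 9 (a=2, b=-1, c=2) fires B1->T, B1->T, B1->T, B1->T, B1->T, B1->F, B2->T, B2->T, B2->T, B2->T, B2->F, B3->T, B6->T; hits B1=T, B1=F, B2=T, B2=F, B3=T, B6=T
together the pool reaches 11 outcomes: B1=T, B1=F, B2=T, B2=F, B3=T, B3=F, B4=T, B4=F, B5=T, B6=T, B6=F
no size-1 subset reaches all 11 outcomes (best union: 8/11)
no size-2 subset reaches all 11 outcomes (best union: 10/11)
the canonical winner is {1, 5, 9}: size 3, full 11-outcome coverage, earliest index list among size-3 covers

Answer: 3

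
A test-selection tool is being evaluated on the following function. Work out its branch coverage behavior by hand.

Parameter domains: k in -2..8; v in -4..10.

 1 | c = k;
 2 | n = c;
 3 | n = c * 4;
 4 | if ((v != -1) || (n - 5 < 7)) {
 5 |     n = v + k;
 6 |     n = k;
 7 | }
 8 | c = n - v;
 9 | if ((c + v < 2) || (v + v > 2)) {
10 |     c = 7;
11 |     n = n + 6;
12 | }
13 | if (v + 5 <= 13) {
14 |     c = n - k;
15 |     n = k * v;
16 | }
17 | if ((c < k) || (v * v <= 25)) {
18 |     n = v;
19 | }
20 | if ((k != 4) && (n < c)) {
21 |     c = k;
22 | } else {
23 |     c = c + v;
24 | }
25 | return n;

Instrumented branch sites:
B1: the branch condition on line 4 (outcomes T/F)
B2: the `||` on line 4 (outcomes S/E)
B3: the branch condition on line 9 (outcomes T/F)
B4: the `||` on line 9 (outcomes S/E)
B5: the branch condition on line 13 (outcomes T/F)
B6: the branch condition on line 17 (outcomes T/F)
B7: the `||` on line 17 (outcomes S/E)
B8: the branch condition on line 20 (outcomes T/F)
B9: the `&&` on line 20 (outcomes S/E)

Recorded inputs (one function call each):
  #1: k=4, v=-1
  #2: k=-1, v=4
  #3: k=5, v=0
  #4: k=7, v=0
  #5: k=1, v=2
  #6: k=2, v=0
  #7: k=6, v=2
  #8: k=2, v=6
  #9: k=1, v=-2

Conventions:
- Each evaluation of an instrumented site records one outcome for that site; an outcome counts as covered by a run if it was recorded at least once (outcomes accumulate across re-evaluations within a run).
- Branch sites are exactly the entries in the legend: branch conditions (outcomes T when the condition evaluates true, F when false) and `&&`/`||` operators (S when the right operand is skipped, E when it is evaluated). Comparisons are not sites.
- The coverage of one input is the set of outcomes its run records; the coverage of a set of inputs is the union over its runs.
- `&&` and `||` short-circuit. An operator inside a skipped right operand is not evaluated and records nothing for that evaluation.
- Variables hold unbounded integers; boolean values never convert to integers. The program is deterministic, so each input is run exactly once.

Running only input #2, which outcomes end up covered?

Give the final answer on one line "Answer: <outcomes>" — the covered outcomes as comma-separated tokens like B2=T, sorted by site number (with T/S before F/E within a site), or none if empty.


Tracing the run of input #2 (k=-1, v=4):
  B2->S, B1->T, B4->S, B3->T, B5->T, B7->E, B6->T, B9->E, B8->T
distinct outcomes covered: B1=T, B2=S, B3=T, B4=S, B5=T, B6=T, B7=E, B8=T, B9=E
Answer: B1=T, B2=S, B3=T, B4=S, B5=T, B6=T, B7=E, B8=T, B9=E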